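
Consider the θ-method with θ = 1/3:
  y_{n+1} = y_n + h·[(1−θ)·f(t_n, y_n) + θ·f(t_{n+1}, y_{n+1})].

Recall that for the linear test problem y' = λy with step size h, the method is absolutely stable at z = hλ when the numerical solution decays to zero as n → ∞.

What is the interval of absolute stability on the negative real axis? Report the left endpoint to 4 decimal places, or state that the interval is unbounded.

Set f=λy, z=hλ:
  y_{n+1} = y_n + z·[2/3·y_n + 1/3·y_{n+1}] ⇒ (1 − 1/3z)y_{n+1} = (1 + 2/3z)y_n
  R(z) = (1 + 2/3z)/(1 − 1/3z).

Find x<0 with |R(x)|<1.
x=-0.81: |R|=0.3622
R=−1: 1+2/3x = −1+1/3x ⇒ -1/3x=2 ⇒ x=2/(-1/3)=-6.0000
Confirm numerically:
  x=-4.031: |R|=0.71995 <1
  x=-3.226: |R|=0.55445 <1
  x=-2.935: |R|=0.48357 <1
  x=-6.333: |R|=1.03568 >1
  x=-6.140: |R|=1.01532 >1
Stable set (-6.0000, 0).

z∈(-6.0000,0).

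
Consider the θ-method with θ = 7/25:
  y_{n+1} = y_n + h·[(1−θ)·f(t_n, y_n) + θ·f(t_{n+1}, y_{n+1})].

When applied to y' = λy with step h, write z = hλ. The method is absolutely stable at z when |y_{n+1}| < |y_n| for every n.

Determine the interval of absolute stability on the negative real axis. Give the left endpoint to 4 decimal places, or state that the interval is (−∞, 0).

Test eqn y'=λy, z=hλ:
  y_{n+1} = y_n + z·[18/25·y_n + 7/25·y_{n+1}] ⇒ (1 − 7/25z)y_{n+1} = (1 + 18/25z)y_n
  Hence R(z) = (1 + 18/25z)/(1 − 7/25z).

Find x<0 with |R(x)|<1.
x=-0.58: |R|=0.5010
R=−1: 1+18/25x = −1+7/25x ⇒ -11/25x=2 ⇒ x=2/(-11/25)=-4.5455
Confirm numerically:
  x=-4.046: |R|=0.89697 <1
  x=-3.373: |R|=0.73469 <1
  x=-2.029: |R|=0.29391 <1
  x=-1.974: |R|=0.27132 <1
  x=-5.103: |R|=1.10100 >1
  x=-4.588: |R|=1.00819 >1
So |R|<1 on (-4.5455, 0).

(-4.5455, 0).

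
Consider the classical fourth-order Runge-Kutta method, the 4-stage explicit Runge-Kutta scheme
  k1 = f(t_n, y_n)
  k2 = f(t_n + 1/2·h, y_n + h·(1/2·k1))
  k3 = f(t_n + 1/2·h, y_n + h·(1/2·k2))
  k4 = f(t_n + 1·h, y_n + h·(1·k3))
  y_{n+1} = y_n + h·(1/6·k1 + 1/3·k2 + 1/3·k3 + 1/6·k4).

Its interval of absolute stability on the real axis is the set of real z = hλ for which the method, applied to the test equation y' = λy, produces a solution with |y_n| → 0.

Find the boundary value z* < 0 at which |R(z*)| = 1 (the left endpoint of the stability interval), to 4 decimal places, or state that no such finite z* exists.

With y'=λy (z=hλ):
  order 4, 4-stage ⇒ R(z)=1+z+z^2/2+z^3/6+z^4/24
  (e.g. R(-1.37)=0.28667, |R|=0.28667)

Boundary: |R(x)|=1, x<0.
x=-1.37: |R|=0.2867
|R(-2.89)|=1.1697 |R(-2.59)|=0.7433 |R(-1.35)|=0.2896
Bisect:
  x_lo=-3.2288 |R|=1.9020  x_hi=-0.1582 |R|=0.8537
  mid=-1.69346 |R|=0.27370 →hi
  mid=-2.46111 |R|=0.61157 →hi
  mid=-2.84493 |R|=1.09370 →lo
  mid=-2.65302 |R|=0.81821 →hi
  mid=-2.74898 |R|=0.94661 →hi
  mid=-2.79695 |R|=1.01772 →lo
  mid=-2.77296 |R|=0.98157 →hi
  mid=-2.78496 |R|=0.99950 →hi
  ...
  [-2.78533,-2.78515] ⇒ x*=-2.7853
Stable set (-2.7853, 0).

left endpoint -2.7853.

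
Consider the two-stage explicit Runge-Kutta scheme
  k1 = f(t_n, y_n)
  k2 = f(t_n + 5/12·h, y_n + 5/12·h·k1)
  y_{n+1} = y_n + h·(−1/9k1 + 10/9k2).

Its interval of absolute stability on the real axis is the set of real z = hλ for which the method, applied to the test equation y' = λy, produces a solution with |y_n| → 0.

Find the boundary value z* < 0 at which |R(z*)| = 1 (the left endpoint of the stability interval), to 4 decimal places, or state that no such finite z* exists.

With y'=λy (z=hλ):
  k1=λy_n ⇒ h·k1=z·y_n;  k2=λ(1+5/12z)y_n ⇒ h·k2=z(1+5/12z)y_n
  y_{n+1}/y_n = 1 − 1/9z + 10/9z(1+5/12z) = 1 + z + 25/54z²
  R(z) = 1 + z + 25/54z².

Find x<0 with |R(x)|<1.
x=-0.41: |R|=0.6678
R=1: x+25/54x²=0 ⇒ x=−54/25=-2.1600; min R=1−1/(4·25/54)=0.4600>−1
Confirm numerically:
  x=-2.050: |R|=0.89560 <1
  x=-1.842: |R|=0.72882 <1
  x=-1.596: |R|=0.58327 <1
  x=-2.715: |R|=1.69760 >1
  x=-2.573: |R|=1.49197 >1
  x=-2.313: |R|=1.16384 >1
So |R|<1 on (-2.1600, 0).

z* = -2.1600.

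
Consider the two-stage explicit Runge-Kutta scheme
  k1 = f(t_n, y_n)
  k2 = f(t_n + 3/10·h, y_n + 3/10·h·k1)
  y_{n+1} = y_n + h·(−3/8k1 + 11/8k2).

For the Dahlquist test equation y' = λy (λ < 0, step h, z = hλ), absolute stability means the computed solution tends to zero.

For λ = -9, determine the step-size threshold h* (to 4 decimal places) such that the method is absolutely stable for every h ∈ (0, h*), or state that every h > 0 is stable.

On y'=λy, z=hλ:
  k1=λy_n ⇒ h·k1=z·y_n;  k2=λ(1+3/10z)y_n ⇒ h·k2=z(1+3/10z)y_n
  y_{n+1}/y_n = 1 − 3/8z + 11/8z(1+3/10z) = 1 + z + 33/80z²
  Hence R(z) = 1 + z + 33/80z².

Solve |R(x)|<1 on ℝ⁻.
x=-1.56: |R|=0.4439
R=1: x+33/80x²=0 ⇒ x=−80/33=-2.4242; min R=1−1/(4·33/80)=0.3939>−1
Confirm numerically:
  x=-2.110: |R|=0.72649 <1
  x=-2.011: |R|=0.65720 <1
  x=-1.362: |R|=0.40321 <1
  x=-2.989: |R|=1.69632 >1
  x=-2.530: |R|=1.11037 >1
Interval (-2.4242, 0).

(-2.4242,0); λ=-9 ⇒ h* = (80/33)/9 = 0.2694.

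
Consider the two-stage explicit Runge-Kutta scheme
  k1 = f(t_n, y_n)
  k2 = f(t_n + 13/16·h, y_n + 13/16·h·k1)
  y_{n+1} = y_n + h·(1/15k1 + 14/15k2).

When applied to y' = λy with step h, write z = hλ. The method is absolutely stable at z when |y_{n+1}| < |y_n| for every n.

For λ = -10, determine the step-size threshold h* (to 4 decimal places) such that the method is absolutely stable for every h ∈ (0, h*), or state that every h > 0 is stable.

Test eqn y'=λy, z=hλ:
  k1=λy_n ⇒ h·k1=z·y_n;  k2=λ(1+13/16z)y_n ⇒ h·k2=z(1+13/16z)y_n
  y_{n+1}/y_n = 1 + 1/15z + 14/15z(1+13/16z) = 1 + z + 91/120z²
  Hence R(z) = 1 + z + 91/120z².

Need |R(x)|<1, x<0.
x=-0.35: |R|=0.7429
R=1: x+91/120x²=0 ⇒ x=−120/91=-1.3187; min R=1−1/(4·91/120)=0.6703>−1
Confirm numerically:
  x=-1.178: |R|=0.87433 <1
  x=-1.065: |R|=0.79512 <1
  x=-0.822: |R|=0.69039 <1
  x=-0.644: |R|=0.67051 <1
  x=-1.486: |R|=1.18855 >1
  x=-1.345: |R|=1.02684 >1
So |R|<1 on (-1.3187, 0).

(-1.3187,0); λ=-10 ⇒ h* = (120/91)/10 = 0.1319.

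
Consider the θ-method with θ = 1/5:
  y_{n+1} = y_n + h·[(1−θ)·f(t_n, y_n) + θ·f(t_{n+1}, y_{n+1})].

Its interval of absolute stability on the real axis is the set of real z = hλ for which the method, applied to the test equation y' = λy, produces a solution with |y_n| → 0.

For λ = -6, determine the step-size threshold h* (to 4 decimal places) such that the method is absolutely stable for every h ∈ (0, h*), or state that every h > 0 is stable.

Set f=λy, z=hλ:
  y_{n+1} = y_n + z·[4/5·y_n + 1/5·y_{n+1}] ⇒ (1 − 1/5z)y_{n+1} = (1 + 4/5z)y_n
  Hence R(z) = (1 + 4/5z)/(1 − 1/5z).

Boundary: |R(x)|=1, x<0.
x=-1.61: |R|=0.2179
R=−1: 1+4/5x = −1+1/5x ⇒ -3/5x=2 ⇒ x=2/(-3/5)=-3.3333
Confirm numerically:
  x=-3.297: |R|=0.98686 <1
  x=-3.257: |R|=0.97227 <1
  x=-2.776: |R|=0.78498 <1
  x=-2.099: |R|=0.47838 <1
  x=-3.744: |R|=1.14090 >1
  x=-3.711: |R|=1.13007 >1
  x=-3.690: |R|=1.12313 >1
Stable set (-3.3333, 0).

(-3.3333,0); λ=-6 ⇒ h* = (10/3)/6 = 0.5556.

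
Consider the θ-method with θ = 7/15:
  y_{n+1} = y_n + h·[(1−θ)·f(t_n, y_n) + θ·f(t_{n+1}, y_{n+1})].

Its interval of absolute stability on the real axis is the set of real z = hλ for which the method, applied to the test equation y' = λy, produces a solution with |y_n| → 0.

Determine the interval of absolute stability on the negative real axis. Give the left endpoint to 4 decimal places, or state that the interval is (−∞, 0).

Set f=λy, z=hλ:
  y_{n+1} = y_n + z·[8/15·y_n + 7/15·y_{n+1}] ⇒ (1 − 7/15z)y_{n+1} = (1 + 8/15z)y_n
  R(z) = (1 + 8/15z)/(1 − 7/15z).

Need |R(x)|<1, x<0.
x=-1.15: |R|=0.2516
R=−1: 1+8/15x = −1+7/15x ⇒ -1/15x=2 ⇒ x=2/(-1/15)=-30.0000
Confirm numerically:
  x=-22.384: |R|=0.95564 <1
  x=-18.426: |R|=0.91961 <1
  x=-17.405: |R|=0.90795 <1
  x=-30.428: |R|=1.00188 >1
  x=-30.074: |R|=1.00033 >1
Interval (-30.0000, 0).

(-30.0000, 0).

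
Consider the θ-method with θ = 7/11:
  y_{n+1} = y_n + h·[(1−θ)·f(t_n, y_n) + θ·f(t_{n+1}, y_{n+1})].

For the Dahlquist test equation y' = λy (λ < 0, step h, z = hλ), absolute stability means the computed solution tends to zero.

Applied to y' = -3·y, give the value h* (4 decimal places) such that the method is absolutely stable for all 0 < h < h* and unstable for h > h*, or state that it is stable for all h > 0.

Test eqn y'=λy, z=hλ:
  y_{n+1} = y_n + z·[4/11·y_n + 7/11·y_{n+1}] ⇒ (1 − 7/11z)y_{n+1} = (1 + 4/11z)y_n
  ⇒ R(z) = (1 + 4/11z)/(1 − 7/11z).

Solve |R(x)|<1 on ℝ⁻.
x=-1.47: |R|=0.2405
x=-2: |R|=0.1200
x=-10: |R|=0.3580
x=-100: |R|=0.5471
θ=7/11≥1/2 ⇒ |1+4/11x|<|1−7/11x| ∀x<0 ⇒ unbounded interval.

interval (−∞, 0). Any h>0 works for λ=-3.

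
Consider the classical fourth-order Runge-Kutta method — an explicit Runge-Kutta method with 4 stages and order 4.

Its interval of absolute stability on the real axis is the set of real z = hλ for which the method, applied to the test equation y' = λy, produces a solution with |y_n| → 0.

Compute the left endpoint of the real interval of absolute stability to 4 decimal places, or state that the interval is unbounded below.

z* = -2.7853.

Test eqn y'=λy, z=hλ:
  order 4, 4-stage ⇒ R(z)=1+z+z^2/2+z^3/6+z^4/24
  (e.g. R(-0.82)=0.44314, |R|=0.44314)

Boundary: |R(x)|=1, x<0.
x=-0.82: |R|=0.4431
|R(-2.24)|=0.4446 |R(-1.61)|=0.2705 |R(-0.88)|=0.4186
Bisect:
  x_lo=-3.1472 |R|=1.6977  x_hi=-0.0943 |R|=0.9100
  mid=-1.62075 |R|=0.27060 →hi
  mid=-2.38400 |R|=0.54540 →hi
  mid=-2.76562 |R|=0.97074 →hi
  mid=-2.95643 |R|=1.29020 →lo
  mid=-2.86102 |R|=1.12031 →lo
  mid=-2.81332 |R|=1.04308 →lo
  mid=-2.78947 |R|=1.00631 →lo
  mid=-2.77754 |R|=0.98838 →hi
  mid=-2.78351 |R|=0.99731 →hi
  ...
  [-2.78537,-2.78518] ⇒ x*=-2.7853
Interval (-2.7853, 0).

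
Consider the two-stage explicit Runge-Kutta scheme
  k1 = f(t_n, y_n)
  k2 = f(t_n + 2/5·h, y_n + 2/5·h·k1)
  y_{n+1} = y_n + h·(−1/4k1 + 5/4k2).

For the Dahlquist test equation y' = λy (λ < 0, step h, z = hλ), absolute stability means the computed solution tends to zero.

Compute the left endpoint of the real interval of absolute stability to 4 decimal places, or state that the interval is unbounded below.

left endpoint -2.0000.

Set f=λy, z=hλ:
  k1=λy_n ⇒ h·k1=z·y_n;  k2=λ(1+2/5z)y_n ⇒ h·k2=z(1+2/5z)y_n
  y_{n+1}/y_n = 1 − 1/4z + 5/4z(1+2/5z) = 1 + z + 1/2z²
  ⇒ R(z) = 1 + z + 1/2z².

Find x<0 with |R(x)|<1.
x=-1.77: |R|=0.7964
R=1: x+1/2x²=0 ⇒ x=−2=-2.0000; min R=1−1/(4·1/2)=0.5000>−1
Confirm numerically:
  x=-1.733: |R|=0.76864 <1
  x=-1.256: |R|=0.53277 <1
  x=-1.099: |R|=0.50490 <1
  x=-0.996: |R|=0.50001 <1
  x=-2.531: |R|=1.67198 >1
  x=-2.486: |R|=1.60410 >1
  x=-2.431: |R|=1.52388 >1
So |R|<1 on (-2.0000, 0).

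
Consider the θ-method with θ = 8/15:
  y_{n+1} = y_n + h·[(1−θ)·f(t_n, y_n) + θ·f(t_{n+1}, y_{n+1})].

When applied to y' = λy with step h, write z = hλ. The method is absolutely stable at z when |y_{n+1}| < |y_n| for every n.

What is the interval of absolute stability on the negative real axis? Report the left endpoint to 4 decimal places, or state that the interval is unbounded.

On y'=λy, z=hλ:
  y_{n+1} = y_n + z·[7/15·y_n + 8/15·y_{n+1}] ⇒ (1 − 8/15z)y_{n+1} = (1 + 7/15z)y_n
  so R(z) = (1 + 7/15z)/(1 − 8/15z).

Find x<0 with |R(x)|<1.
x=-0.65: |R|=0.5173
x=-2: |R|=0.0323
x=-10: |R|=0.5789
x=-100: |R|=0.8405
θ=8/15≥1/2 ⇒ |1+7/15x|<|1−8/15x| ∀x<0 ⇒ stable on all of ℝ⁻.

unbounded; (−∞, 0).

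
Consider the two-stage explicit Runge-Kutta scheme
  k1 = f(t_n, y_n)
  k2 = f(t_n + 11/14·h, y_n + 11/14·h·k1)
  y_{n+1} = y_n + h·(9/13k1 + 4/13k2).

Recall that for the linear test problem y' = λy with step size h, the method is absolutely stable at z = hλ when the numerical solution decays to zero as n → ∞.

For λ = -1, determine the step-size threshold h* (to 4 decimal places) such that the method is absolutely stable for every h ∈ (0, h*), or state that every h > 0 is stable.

(-4.1364,0); λ=-1 ⇒ h* = (91/22)/1 = 4.1364.

With y'=λy (z=hλ):
  k1=λy_n ⇒ h·k1=z·y_n;  k2=λ(1+11/14z)y_n ⇒ h·k2=z(1+11/14z)y_n
  y_{n+1}/y_n = 1 + 9/13z + 4/13z(1+11/14z) = 1 + z + 22/91z²
  R(z) = 1 + z + 22/91z².

Need |R(x)|<1, x<0.
x=-1.25: |R|=0.1277
R=1: x+22/91x²=0 ⇒ x=−91/22=-4.1364; min R=1−1/(4·22/91)=-0.0341>−1
Confirm numerically:
  x=-3.392: |R|=0.38959 <1
  x=-2.655: |R|=0.04916 <1
  x=-2.000: |R|=0.03297 <1
  x=-1.748: |R|=0.00931 <1
  x=-4.655: |R|=1.58367 >1
  x=-4.344: |R|=1.21806 >1
  x=-4.206: |R|=1.07081 >1
So |R|<1 on (-4.1364, 0).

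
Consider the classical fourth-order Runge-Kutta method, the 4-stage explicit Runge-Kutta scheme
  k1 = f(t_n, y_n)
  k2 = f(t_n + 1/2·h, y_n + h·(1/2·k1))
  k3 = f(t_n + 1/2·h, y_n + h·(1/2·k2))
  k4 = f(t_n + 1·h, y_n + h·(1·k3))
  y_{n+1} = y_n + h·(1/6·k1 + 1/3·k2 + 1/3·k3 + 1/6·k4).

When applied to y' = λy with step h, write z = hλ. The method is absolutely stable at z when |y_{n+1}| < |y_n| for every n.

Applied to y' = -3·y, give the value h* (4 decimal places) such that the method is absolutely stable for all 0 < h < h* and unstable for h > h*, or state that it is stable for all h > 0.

Test eqn y'=λy, z=hλ:
  order 4, 4-stage ⇒ R(z)=1+z+z^2/2+z^3/6+z^4/24
  (e.g. R(-1.63)=0.27079, |R|=0.27079)

Solve |R(x)|<1 on ℝ⁻.
x=-1.63: |R|=0.2708
|R(-2.49)|=0.6387 |R(-1.89)|=0.3025 |R(-0.55)|=0.5773
Bisect:
  x_lo=-3.6703 |R|=3.3860  x_hi=-0.1759 |R|=0.8387
  mid=-1.92308 |R|=0.31058 →hi
  mid=-2.79668 |R|=1.01730 →lo
  mid=-2.35988 |R|=0.52652 →hi
  mid=-2.57828 |R|=0.73019 →hi
  mid=-2.68748 |R|=0.86227 →hi
  mid=-2.74208 |R|=0.93678 →hi
  mid=-2.76938 |R|=0.97627 →hi
  mid=-2.78303 |R|=0.99659 →hi
  mid=-2.78986 |R|=1.00690 →lo
  mid=-2.78644 |R|=1.00173 →lo
  ...
  [-2.78538,-2.78516] ⇒ x*=-2.7853
Stable set (-2.7853, 0).

(-2.7853,0); λ=-3 ⇒ h* = 0.9284.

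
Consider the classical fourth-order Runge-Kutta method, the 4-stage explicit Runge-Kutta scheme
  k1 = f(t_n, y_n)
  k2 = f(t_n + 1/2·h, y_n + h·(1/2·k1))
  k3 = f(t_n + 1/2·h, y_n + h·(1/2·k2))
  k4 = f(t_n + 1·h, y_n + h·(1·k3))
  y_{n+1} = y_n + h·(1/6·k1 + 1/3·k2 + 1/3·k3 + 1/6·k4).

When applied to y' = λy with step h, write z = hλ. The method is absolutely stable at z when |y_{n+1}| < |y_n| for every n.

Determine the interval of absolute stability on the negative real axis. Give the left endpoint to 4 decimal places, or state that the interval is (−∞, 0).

Test eqn y'=λy, z=hλ:
  order 4, 4-stage ⇒ R(z)=1+z+z^2/2+z^3/6+z^4/24
  (e.g. R(-0.34)=0.71181, |R|=0.71181)

Need |R(x)|<1, x<0.
x=-0.34: |R|=0.7118
|R(-2.1)|=0.3718 |R(-1.69)|=0.2735 |R(-1.5)|=0.2734
Bisect:
  x_lo=-3.5858 |R|=3.0473  x_hi=-0.0726 |R|=0.9300
  mid=-1.82919 |R|=0.29019 →hi
  mid=-2.70748 |R|=0.88888 →hi
  mid=-3.14662 |R|=1.69618 →lo
  mid=-2.92705 |R|=1.23562 →lo
  mid=-2.81726 |R|=1.04928 →lo
  mid=-2.76237 |R|=0.96598 →hi
  mid=-2.78982 |R|=1.00684 →lo
  mid=-2.77609 |R|=0.98622 →hi
  mid=-2.78295 |R|=0.99648 →hi
  ...
  [-2.78531,-2.78510] ⇒ x*=-2.7853
Interval (-2.7853, 0).

(-2.7853, 0).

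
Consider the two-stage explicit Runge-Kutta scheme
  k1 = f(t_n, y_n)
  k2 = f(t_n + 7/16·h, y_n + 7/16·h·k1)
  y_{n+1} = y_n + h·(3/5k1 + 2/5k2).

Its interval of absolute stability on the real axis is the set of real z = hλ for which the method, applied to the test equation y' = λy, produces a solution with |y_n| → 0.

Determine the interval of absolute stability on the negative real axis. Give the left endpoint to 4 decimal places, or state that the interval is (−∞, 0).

On y'=λy, z=hλ:
  k1=λy_n ⇒ h·k1=z·y_n;  k2=λ(1+7/16z)y_n ⇒ h·k2=z(1+7/16z)y_n
  y_{n+1}/y_n = 1 + 3/5z + 2/5z(1+7/16z) = 1 + z + 7/40z²
  R(z) = 1 + z + 7/40z².

Need |R(x)|<1, x<0.
x=-1.73: |R|=0.2062
R=1: x+7/40x²=0 ⇒ x=−40/7=-5.7143; min R=1−1/(4·7/40)=-0.4286>−1
Confirm numerically:
  x=-4.288: |R|=0.07028 <1
  x=-3.573: |R|=0.33889 <1
  x=-2.450: |R|=0.39956 <1
  x=-6.140: |R|=1.45743 >1
  x=-5.911: |R|=1.20349 >1
  x=-5.760: |R|=1.04608 >1
Interval (-5.7143, 0).

z∈(-5.7143,0).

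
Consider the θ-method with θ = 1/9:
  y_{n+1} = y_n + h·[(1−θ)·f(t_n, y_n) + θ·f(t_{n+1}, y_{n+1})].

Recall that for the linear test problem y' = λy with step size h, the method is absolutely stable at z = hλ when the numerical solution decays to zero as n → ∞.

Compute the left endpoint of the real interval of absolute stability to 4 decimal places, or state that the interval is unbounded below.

On y'=λy, z=hλ:
  y_{n+1} = y_n + z·[8/9·y_n + 1/9·y_{n+1}] ⇒ (1 − 1/9z)y_{n+1} = (1 + 8/9z)y_n
  so R(z) = (1 + 8/9z)/(1 − 1/9z).

Boundary: |R(x)|=1, x<0.
x=-0.52: |R|=0.5084
R=−1: 1+8/9x = −1+1/9x ⇒ -7/9x=2 ⇒ x=2/(-7/9)=-2.5714
Confirm numerically:
  x=-2.379: |R|=0.88162 <1
  x=-2.054: |R|=0.67234 <1
  x=-1.455: |R|=0.25251 <1
  x=-2.977: |R|=1.23704 >1
  x=-2.689: |R|=1.07041 >1
  x=-2.629: |R|=1.03465 >1
Interval (-2.5714, 0).

left endpoint -2.5714.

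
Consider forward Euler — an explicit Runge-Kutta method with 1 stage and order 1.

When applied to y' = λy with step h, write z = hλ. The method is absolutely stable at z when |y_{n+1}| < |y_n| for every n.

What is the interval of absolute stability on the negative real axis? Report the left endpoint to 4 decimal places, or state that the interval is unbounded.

(-2.0000, 0).

Set f=λy, z=hλ:
  order 1, 1-stage ⇒ R(z)=1+z
  (e.g. R(-1.44)=-0.44000, |R|=0.44000)

Boundary: |R(x)|=1, x<0.
x=-1.44: |R|=0.4400
|R(-1.71)|=0.7100 |R(-1.54)|=0.5400 |R(-1.06)|=0.0600
Bisect:
  x_lo=-2.8851 |R|=1.8851  x_hi=-0.3538 |R|=0.6462
  mid=-1.61948 |R|=0.61948 →hi
  mid=-2.25231 |R|=1.25231 →lo
  mid=-1.93590 |R|=0.93590 →hi
  mid=-2.09410 |R|=1.09410 →lo
  mid=-2.01500 |R|=1.01500 →lo
  mid=-1.97545 |R|=0.97545 →hi
  mid=-1.99522 |R|=0.99522 →hi
  mid=-2.00511 |R|=1.00511 →lo
  mid=-2.00017 |R|=1.00017 →lo
  ...
  [-2.00001,-1.99986] ⇒ x*=-2.0000
Interval (-2.0000, 0).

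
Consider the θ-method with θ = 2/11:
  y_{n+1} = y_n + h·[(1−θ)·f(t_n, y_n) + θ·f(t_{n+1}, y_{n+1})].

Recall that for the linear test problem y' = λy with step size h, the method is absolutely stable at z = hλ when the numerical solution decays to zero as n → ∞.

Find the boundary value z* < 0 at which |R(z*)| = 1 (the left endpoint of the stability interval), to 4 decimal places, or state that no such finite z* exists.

Set f=λy, z=hλ:
  y_{n+1} = y_n + z·[9/11·y_n + 2/11·y_{n+1}] ⇒ (1 − 2/11z)y_{n+1} = (1 + 9/11z)y_n
  R(z) = (1 + 9/11z)/(1 − 2/11z).

Need |R(x)|<1, x<0.
x=-1.21: |R|=0.0082
R=−1: 1+9/11x = −1+2/11x ⇒ -7/11x=2 ⇒ x=2/(-7/11)=-3.1429
Confirm numerically:
  x=-2.006: |R|=0.46989 <1
  x=-1.677: |R|=0.28515 <1
  x=-1.568: |R|=0.22015 <1
  x=-3.404: |R|=1.10265 >1
  x=-3.269: |R|=1.05035 >1
Stable set (-3.1429, 0).

z* = -3.1429.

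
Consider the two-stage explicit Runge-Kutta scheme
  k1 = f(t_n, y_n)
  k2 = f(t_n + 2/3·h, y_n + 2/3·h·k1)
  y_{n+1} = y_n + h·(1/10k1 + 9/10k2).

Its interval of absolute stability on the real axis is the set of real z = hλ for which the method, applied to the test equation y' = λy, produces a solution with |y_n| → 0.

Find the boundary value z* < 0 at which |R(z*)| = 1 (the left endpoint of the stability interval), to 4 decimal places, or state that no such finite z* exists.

Test eqn y'=λy, z=hλ:
  k1=λy_n ⇒ h·k1=z·y_n;  k2=λ(1+2/3z)y_n ⇒ h·k2=z(1+2/3z)y_n
  y_{n+1}/y_n = 1 + 1/10z + 9/10z(1+2/3z) = 1 + z + 3/5z²
  ⇒ R(z) = 1 + z + 3/5z².

Boundary: |R(x)|=1, x<0.
x=-0.6: |R|=0.6160
R=1: x+3/5x²=0 ⇒ x=−5/3=-1.6667; min R=1−1/(4·3/5)=0.5833>−1
Confirm numerically:
  x=-1.510: |R|=0.85806 <1
  x=-1.004: |R|=0.60081 <1
  x=-0.908: |R|=0.58668 <1
  x=-0.873: |R|=0.58428 <1
  x=-1.985: |R|=1.37914 >1
  x=-1.882: |R|=1.24315 >1
Stable set (-1.6667, 0).

z* = -1.6667.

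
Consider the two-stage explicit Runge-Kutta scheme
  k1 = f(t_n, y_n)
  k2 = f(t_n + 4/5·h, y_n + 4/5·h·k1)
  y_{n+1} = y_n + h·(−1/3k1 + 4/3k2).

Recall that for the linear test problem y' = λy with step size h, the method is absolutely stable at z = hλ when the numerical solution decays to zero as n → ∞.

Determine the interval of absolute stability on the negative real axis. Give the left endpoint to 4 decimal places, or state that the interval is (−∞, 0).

Set f=λy, z=hλ:
  k1=λy_n ⇒ h·k1=z·y_n;  k2=λ(1+4/5z)y_n ⇒ h·k2=z(1+4/5z)y_n
  y_{n+1}/y_n = 1 − 1/3z + 4/3z(1+4/5z) = 1 + z + 16/15z²
  ⇒ R(z) = 1 + z + 16/15z².

Find x<0 with |R(x)|<1.
x=-0.31: |R|=0.7925
R=1: x+16/15x²=0 ⇒ x=−15/16=-0.9375; min R=1−1/(4·16/15)=0.7656>−1
Confirm numerically:
  x=-0.693: |R|=0.81927 <1
  x=-0.645: |R|=0.79876 <1
  x=-0.545: |R|=0.77183 <1
  x=-0.483: |R|=0.76584 <1
  x=-1.262: |R|=1.43682 >1
  x=-1.071: |R|=1.15251 >1
Interval (-0.9375, 0).

z∈(-0.9375,0).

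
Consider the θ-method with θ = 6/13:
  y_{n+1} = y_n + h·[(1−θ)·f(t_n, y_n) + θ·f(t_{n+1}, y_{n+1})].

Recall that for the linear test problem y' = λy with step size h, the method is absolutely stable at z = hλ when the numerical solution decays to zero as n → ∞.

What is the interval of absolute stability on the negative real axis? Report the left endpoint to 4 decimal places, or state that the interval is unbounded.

With y'=λy (z=hλ):
  y_{n+1} = y_n + z·[7/13·y_n + 6/13·y_{n+1}] ⇒ (1 − 6/13z)y_{n+1} = (1 + 7/13z)y_n
  so R(z) = (1 + 7/13z)/(1 − 6/13z).

Solve |R(x)|<1 on ℝ⁻.
x=-0.83: |R|=0.3999
R=−1: 1+7/13x = −1+6/13x ⇒ -1/13x=2 ⇒ x=2/(-1/13)=-26.0000
Confirm numerically:
  x=-18.407: |R|=0.93849 <1
  x=-15.656: |R|=0.90327 <1
  x=-12.010: |R|=0.83553 <1
  x=-26.473: |R|=1.00275 >1
  x=-26.128: |R|=1.00075 >1
  x=-26.074: |R|=1.00044 >1
So |R|<1 on (-26.0000, 0).

z∈(-26.0000,0).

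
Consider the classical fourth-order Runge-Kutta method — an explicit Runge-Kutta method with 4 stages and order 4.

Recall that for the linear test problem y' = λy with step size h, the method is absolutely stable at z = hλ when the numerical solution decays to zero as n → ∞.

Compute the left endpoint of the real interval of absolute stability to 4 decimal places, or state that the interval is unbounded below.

On y'=λy, z=hλ:
  order 4, 4-stage ⇒ R(z)=1+z+z^2/2+z^3/6+z^4/24
  (e.g. R(-1.15)=0.33065, |R|=0.33065)

Solve |R(x)|<1 on ℝ⁻.
x=-1.15: |R|=0.3306
|R(-2.59)|=0.7433 |R(-2.13)|=0.3855 |R(-1.07)|=0.3529
Bisect:
  x_lo=-3.3477 |R|=2.2361  x_hi=-0.2766 |R|=0.7584
  mid=-1.81214 |R|=0.28731 →hi
  mid=-2.57991 |R|=0.73201 →hi
  mid=-2.96380 |R|=1.30423 →lo
  mid=-2.77186 |R|=0.97993 →hi
  mid=-2.86783 |R|=1.13174 →lo
  mid=-2.81985 |R|=1.05336 →lo
  mid=-2.79585 |R|=1.01604 →lo
  mid=-2.78386 |R|=0.99783 →hi
  mid=-2.78985 |R|=1.00690 →lo
  ...
  [-2.78536,-2.78517] ⇒ x*=-2.7853
Stable set (-2.7853, 0).

z* = -2.7853.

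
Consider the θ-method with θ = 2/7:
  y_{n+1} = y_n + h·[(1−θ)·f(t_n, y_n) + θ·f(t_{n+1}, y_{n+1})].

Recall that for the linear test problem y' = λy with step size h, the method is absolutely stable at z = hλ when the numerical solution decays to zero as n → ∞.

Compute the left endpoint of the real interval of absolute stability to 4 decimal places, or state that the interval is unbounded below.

Set f=λy, z=hλ:
  y_{n+1} = y_n + z·[5/7·y_n + 2/7·y_{n+1}] ⇒ (1 − 2/7z)y_{n+1} = (1 + 5/7z)y_n
  Hence R(z) = (1 + 5/7z)/(1 − 2/7z).

Boundary: |R(x)|=1, x<0.
x=-1.04: |R|=0.1982
R=−1: 1+5/7x = −1+2/7x ⇒ -3/7x=2 ⇒ x=2/(-3/7)=-4.6667
Confirm numerically:
  x=-4.010: |R|=0.86884 <1
  x=-3.647: |R|=0.78599 <1
  x=-1.947: |R|=0.25106 <1
  x=-5.179: |R|=1.08855 >1
  x=-5.146: |R|=1.08316 >1
So |R|<1 on (-4.6667, 0).

z* = -4.6667.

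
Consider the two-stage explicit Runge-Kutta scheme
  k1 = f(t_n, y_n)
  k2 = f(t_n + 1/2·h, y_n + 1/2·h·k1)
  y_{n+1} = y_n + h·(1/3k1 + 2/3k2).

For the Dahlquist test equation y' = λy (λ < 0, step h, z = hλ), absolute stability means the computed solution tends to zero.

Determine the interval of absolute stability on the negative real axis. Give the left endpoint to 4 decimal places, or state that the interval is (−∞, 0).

z∈(-3.0000,0).

Set f=λy, z=hλ:
  k1=λy_n ⇒ h·k1=z·y_n;  k2=λ(1+1/2z)y_n ⇒ h·k2=z(1+1/2z)y_n
  y_{n+1}/y_n = 1 + 1/3z + 2/3z(1+1/2z) = 1 + z + 1/3z²
  ⇒ R(z) = 1 + z + 1/3z².

Need |R(x)|<1, x<0.
x=-1.05: |R|=0.3175
R=1: x+1/3x²=0 ⇒ x=−3=-3.0000; min R=1−1/(4·1/3)=0.2500>−1
Confirm numerically:
  x=-2.790: |R|=0.80470 <1
  x=-1.613: |R|=0.25426 <1
  x=-1.529: |R|=0.25028 <1
  x=-3.377: |R|=1.42438 >1
  x=-3.346: |R|=1.38591 >1
So |R|<1 on (-3.0000, 0).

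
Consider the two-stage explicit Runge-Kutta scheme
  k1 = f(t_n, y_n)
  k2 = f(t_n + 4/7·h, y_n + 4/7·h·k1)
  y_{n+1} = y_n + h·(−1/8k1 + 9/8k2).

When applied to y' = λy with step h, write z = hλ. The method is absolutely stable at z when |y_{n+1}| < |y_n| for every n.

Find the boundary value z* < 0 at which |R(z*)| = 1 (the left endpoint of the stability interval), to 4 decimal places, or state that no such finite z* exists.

Set f=λy, z=hλ:
  k1=λy_n ⇒ h·k1=z·y_n;  k2=λ(1+4/7z)y_n ⇒ h·k2=z(1+4/7z)y_n
  y_{n+1}/y_n = 1 − 1/8z + 9/8z(1+4/7z) = 1 + z + 9/14z²
  Hence R(z) = 1 + z + 9/14z².

Boundary: |R(x)|=1, x<0.
x=-0.98: |R|=0.6374
R=1: x+9/14x²=0 ⇒ x=−14/9=-1.5556; min R=1−1/(4·9/14)=0.6111>−1
Confirm numerically:
  x=-1.356: |R|=0.82604 <1
  x=-1.312: |R|=0.79458 <1
  x=-1.231: |R|=0.74316 <1
  x=-0.635: |R|=0.62422 <1
  x=-1.817: |R|=1.30539 >1
  x=-1.684: |R|=1.13905 >1
Stable set (-1.5556, 0).

z* = -1.5556.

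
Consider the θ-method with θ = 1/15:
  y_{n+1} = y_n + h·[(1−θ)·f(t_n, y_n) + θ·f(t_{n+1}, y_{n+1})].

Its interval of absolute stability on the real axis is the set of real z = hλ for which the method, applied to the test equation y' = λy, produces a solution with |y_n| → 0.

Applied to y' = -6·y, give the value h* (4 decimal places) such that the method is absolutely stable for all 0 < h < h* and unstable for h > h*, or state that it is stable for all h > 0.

Test eqn y'=λy, z=hλ:
  y_{n+1} = y_n + z·[14/15·y_n + 1/15·y_{n+1}] ⇒ (1 − 1/15z)y_{n+1} = (1 + 14/15z)y_n
  Hence R(z) = (1 + 14/15z)/(1 − 1/15z).

Find x<0 with |R(x)|<1.
x=-1.45: |R|=0.3222
R=−1: 1+14/15x = −1+1/15x ⇒ -13/15x=2 ⇒ x=2/(-13/15)=-2.3077
Confirm numerically:
  x=-1.579: |R|=0.42861 <1
  x=-1.271: |R|=0.17172 <1
  x=-1.028: |R|=0.03793 <1
  x=-2.903: |R|=1.43227 >1
  x=-2.785: |R|=1.34889 >1
  x=-2.460: |R|=1.11340 >1
Stable set (-2.3077, 0).

(-2.3077,0); λ=-6 ⇒ h* = (30/13)/6 = 0.3846.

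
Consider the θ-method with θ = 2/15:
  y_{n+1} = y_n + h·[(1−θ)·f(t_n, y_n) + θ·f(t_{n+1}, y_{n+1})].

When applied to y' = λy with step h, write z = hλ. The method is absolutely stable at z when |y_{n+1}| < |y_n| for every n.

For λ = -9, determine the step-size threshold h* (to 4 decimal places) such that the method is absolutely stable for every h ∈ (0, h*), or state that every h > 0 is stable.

Test eqn y'=λy, z=hλ:
  y_{n+1} = y_n + z·[13/15·y_n + 2/15·y_{n+1}] ⇒ (1 − 2/15z)y_{n+1} = (1 + 13/15z)y_n
  so R(z) = (1 + 13/15z)/(1 − 2/15z).

Need |R(x)|<1, x<0.
x=-1.8: |R|=0.4516
R=−1: 1+13/15x = −1+2/15x ⇒ -11/15x=2 ⇒ x=2/(-11/15)=-2.7273
Confirm numerically:
  x=-2.528: |R|=0.89071 <1
  x=-2.309: |R|=0.76547 <1
  x=-1.966: |R|=0.55768 <1
  x=-1.808: |R|=0.45681 <1
  x=-3.097: |R|=1.19189 >1
  x=-2.905: |R|=1.09395 >1
Stable set (-2.7273, 0).

(-2.7273,0); λ=-9 ⇒ h* = (30/11)/9 = 0.3030.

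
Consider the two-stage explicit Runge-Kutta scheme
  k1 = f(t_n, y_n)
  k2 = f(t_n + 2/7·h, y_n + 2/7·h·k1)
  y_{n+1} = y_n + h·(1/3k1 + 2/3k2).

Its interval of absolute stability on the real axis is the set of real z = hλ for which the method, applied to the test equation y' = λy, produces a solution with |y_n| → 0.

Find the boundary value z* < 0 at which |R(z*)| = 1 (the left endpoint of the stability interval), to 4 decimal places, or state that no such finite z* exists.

left endpoint -5.2500.

With y'=λy (z=hλ):
  k1=λy_n ⇒ h·k1=z·y_n;  k2=λ(1+2/7z)y_n ⇒ h·k2=z(1+2/7z)y_n
  y_{n+1}/y_n = 1 + 1/3z + 2/3z(1+2/7z) = 1 + z + 4/21z²
  Hence R(z) = 1 + z + 4/21z².

Find x<0 with |R(x)|<1.
x=-0.42: |R|=0.6136
R=1: x+4/21x²=0 ⇒ x=−21/4=-5.2500; min R=1−1/(4·4/21)=-0.3125>−1
Confirm numerically:
  x=-5.160: |R|=0.91154 <1
  x=-4.912: |R|=0.68376 <1
  x=-4.209: |R|=0.16542 <1
  x=-4.088: |R|=0.09519 <1
  x=-5.778: |R|=1.58110 >1
  x=-5.607: |R|=1.38128 >1
  x=-5.328: |R|=1.07916 >1
Stable set (-5.2500, 0).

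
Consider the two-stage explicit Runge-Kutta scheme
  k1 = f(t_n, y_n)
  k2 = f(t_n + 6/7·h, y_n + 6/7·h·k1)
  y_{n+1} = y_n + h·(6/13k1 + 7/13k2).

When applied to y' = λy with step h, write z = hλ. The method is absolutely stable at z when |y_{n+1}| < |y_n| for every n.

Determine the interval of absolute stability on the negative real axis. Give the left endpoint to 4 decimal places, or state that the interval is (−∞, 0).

Set f=λy, z=hλ:
  k1=λy_n ⇒ h·k1=z·y_n;  k2=λ(1+6/7z)y_n ⇒ h·k2=z(1+6/7z)y_n
  y_{n+1}/y_n = 1 + 6/13z + 7/13z(1+6/7z) = 1 + z + 6/13z²
  R(z) = 1 + z + 6/13z².

Boundary: |R(x)|=1, x<0.
x=-1.05: |R|=0.4588
R=1: x+6/13x²=0 ⇒ x=−13/6=-2.1667; min R=1−1/(4·6/13)=0.4583>−1
Confirm numerically:
  x=-2.053: |R|=0.89230 <1
  x=-1.848: |R|=0.72820 <1
  x=-1.746: |R|=0.66101 <1
  x=-2.723: |R|=1.69918 >1
  x=-2.313: |R|=1.15622 >1
  x=-2.204: |R|=1.03798 >1
Interval (-2.1667, 0).

z∈(-2.1667,0).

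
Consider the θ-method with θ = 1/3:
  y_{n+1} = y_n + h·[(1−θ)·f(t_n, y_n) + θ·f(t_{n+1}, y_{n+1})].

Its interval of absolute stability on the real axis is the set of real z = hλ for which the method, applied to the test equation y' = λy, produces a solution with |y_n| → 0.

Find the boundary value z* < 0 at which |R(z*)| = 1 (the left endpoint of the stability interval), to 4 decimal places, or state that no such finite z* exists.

left endpoint -6.0000.

On y'=λy, z=hλ:
  y_{n+1} = y_n + z·[2/3·y_n + 1/3·y_{n+1}] ⇒ (1 − 1/3z)y_{n+1} = (1 + 2/3z)y_n
  Hence R(z) = (1 + 2/3z)/(1 − 1/3z).

Find x<0 with |R(x)|<1.
x=-1.74: |R|=0.1013
R=−1: 1+2/3x = −1+1/3x ⇒ -1/3x=2 ⇒ x=2/(-1/3)=-6.0000
Confirm numerically:
  x=-4.505: |R|=0.80080 <1
  x=-4.391: |R|=0.78230 <1
  x=-3.737: |R|=0.66409 <1
  x=-2.701: |R|=0.42133 <1
  x=-6.539: |R|=1.05650 >1
  x=-6.151: |R|=1.01650 >1
  x=-6.034: |R|=1.00376 >1
Stable set (-6.0000, 0).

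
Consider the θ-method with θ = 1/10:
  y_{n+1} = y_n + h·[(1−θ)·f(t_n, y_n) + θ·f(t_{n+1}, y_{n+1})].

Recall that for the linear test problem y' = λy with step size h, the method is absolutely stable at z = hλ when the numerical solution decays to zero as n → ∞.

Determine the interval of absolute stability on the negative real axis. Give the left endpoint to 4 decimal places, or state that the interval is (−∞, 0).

Test eqn y'=λy, z=hλ:
  y_{n+1} = y_n + z·[9/10·y_n + 1/10·y_{n+1}] ⇒ (1 − 1/10z)y_{n+1} = (1 + 9/10z)y_n
  ⇒ R(z) = (1 + 9/10z)/(1 − 1/10z).

Find x<0 with |R(x)|<1.
x=-1.02: |R|=0.0744
R=−1: 1+9/10x = −1+1/10x ⇒ -4/5x=2 ⇒ x=2/(-4/5)=-2.5000
Confirm numerically:
  x=-2.326: |R|=0.88707 <1
  x=-1.912: |R|=0.60510 <1
  x=-1.907: |R|=0.60158 <1
  x=-1.816: |R|=0.53690 <1
  x=-2.758: |R|=1.16178 >1
  x=-2.612: |R|=1.07104 >1
  x=-2.609: |R|=1.06916 >1
So |R|<1 on (-2.5000, 0).

z∈(-2.5000,0).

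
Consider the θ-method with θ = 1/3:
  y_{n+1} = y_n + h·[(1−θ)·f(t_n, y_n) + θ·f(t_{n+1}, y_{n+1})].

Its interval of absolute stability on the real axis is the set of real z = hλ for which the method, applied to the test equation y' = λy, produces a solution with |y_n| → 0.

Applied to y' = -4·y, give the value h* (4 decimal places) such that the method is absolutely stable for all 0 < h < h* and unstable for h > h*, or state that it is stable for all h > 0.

Set f=λy, z=hλ:
  y_{n+1} = y_n + z·[2/3·y_n + 1/3·y_{n+1}] ⇒ (1 − 1/3z)y_{n+1} = (1 + 2/3z)y_n
  Hence R(z) = (1 + 2/3z)/(1 − 1/3z).

Solve |R(x)|<1 on ℝ⁻.
x=-1.19: |R|=0.1480
R=−1: 1+2/3x = −1+1/3x ⇒ -1/3x=2 ⇒ x=2/(-1/3)=-6.0000
Confirm numerically:
  x=-5.520: |R|=0.94366 <1
  x=-4.122: |R|=0.73631 <1
  x=-3.853: |R|=0.68671 <1
  x=-2.862: |R|=0.46469 <1
  x=-6.166: |R|=1.01811 >1
  x=-6.068: |R|=1.00750 >1
  x=-6.024: |R|=1.00266 >1
Interval (-6.0000, 0).

(-6.0000,0); λ=-4 ⇒ h* = (6)/4 = 1.5000.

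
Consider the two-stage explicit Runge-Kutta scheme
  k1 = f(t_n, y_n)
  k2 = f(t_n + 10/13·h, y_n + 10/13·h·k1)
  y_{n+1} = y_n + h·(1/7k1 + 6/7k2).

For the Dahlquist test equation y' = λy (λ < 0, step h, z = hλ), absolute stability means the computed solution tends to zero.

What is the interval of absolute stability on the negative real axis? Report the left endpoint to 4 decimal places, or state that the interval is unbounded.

With y'=λy (z=hλ):
  k1=λy_n ⇒ h·k1=z·y_n;  k2=λ(1+10/13z)y_n ⇒ h·k2=z(1+10/13z)y_n
  y_{n+1}/y_n = 1 + 1/7z + 6/7z(1+10/13z) = 1 + z + 60/91z²
  R(z) = 1 + z + 60/91z².

Find x<0 with |R(x)|<1.
x=-1.37: |R|=0.8675
R=1: x+60/91x²=0 ⇒ x=−91/60=-1.5167; min R=1−1/(4·60/91)=0.6208>−1
Confirm numerically:
  x=-1.140: |R|=0.71688 <1
  x=-1.134: |R|=0.71388 <1
  x=-0.715: |R|=0.62207 <1
  x=-2.041: |R|=1.70560 >1
  x=-1.918: |R|=1.50753 >1
  x=-1.565: |R|=1.04987 >1
Interval (-1.5167, 0).

z∈(-1.5167,0).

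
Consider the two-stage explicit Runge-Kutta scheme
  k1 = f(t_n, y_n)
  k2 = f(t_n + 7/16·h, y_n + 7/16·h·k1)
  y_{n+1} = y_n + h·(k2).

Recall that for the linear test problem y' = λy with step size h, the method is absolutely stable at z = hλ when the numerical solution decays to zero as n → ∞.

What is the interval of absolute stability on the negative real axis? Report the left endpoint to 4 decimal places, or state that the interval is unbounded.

Test eqn y'=λy, z=hλ:
  k1=λy_n ⇒ h·k1=z·y_n;  k2=λ(1+7/16z)y_n ⇒ h·k2=z(1+7/16z)y_n
  y_{n+1}/y_n = 1 + z(1+7/16z) = 1 + z + 7/16z²
  R(z) = 1 + z + 7/16z².

Need |R(x)|<1, x<0.
x=-1.77: |R|=0.6006
R=1: x+7/16x²=0 ⇒ x=−16/7=-2.2857; min R=1−1/(4·7/16)=0.4286>−1
Confirm numerically:
  x=-1.525: |R|=0.49246 <1
  x=-1.512: |R|=0.48819 <1
  x=-1.431: |R|=0.46490 <1
  x=-2.666: |R|=1.44356 >1
  x=-2.630: |R|=1.39614 >1
  x=-2.333: |R|=1.04826 >1
Stable set (-2.2857, 0).

(-2.2857, 0).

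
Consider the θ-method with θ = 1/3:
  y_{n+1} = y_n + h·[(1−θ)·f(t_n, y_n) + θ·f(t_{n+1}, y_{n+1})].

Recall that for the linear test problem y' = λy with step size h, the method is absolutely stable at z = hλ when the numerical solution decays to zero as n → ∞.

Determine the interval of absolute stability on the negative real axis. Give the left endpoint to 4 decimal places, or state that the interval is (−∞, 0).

(-6.0000, 0).

On y'=λy, z=hλ:
  y_{n+1} = y_n + z·[2/3·y_n + 1/3·y_{n+1}] ⇒ (1 − 1/3z)y_{n+1} = (1 + 2/3z)y_n
  Hence R(z) = (1 + 2/3z)/(1 − 1/3z).

Boundary: |R(x)|=1, x<0.
x=-0.34: |R|=0.6946
R=−1: 1+2/3x = −1+1/3x ⇒ -1/3x=2 ⇒ x=2/(-1/3)=-6.0000
Confirm numerically:
  x=-5.294: |R|=0.91488 <1
  x=-4.885: |R|=0.85859 <1
  x=-4.029: |R|=0.71959 <1
  x=-3.909: |R|=0.69735 <1
  x=-6.518: |R|=1.05442 >1
  x=-6.386: |R|=1.04113 >1
So |R|<1 on (-6.0000, 0).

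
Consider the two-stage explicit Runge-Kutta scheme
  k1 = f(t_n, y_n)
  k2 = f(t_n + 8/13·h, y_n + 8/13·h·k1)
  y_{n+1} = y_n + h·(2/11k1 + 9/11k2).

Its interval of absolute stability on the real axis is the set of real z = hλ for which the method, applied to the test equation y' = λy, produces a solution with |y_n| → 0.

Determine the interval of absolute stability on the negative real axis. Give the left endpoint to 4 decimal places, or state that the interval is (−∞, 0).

(-1.9861, 0).

Test eqn y'=λy, z=hλ:
  k1=λy_n ⇒ h·k1=z·y_n;  k2=λ(1+8/13z)y_n ⇒ h·k2=z(1+8/13z)y_n
  y_{n+1}/y_n = 1 + 2/11z + 9/11z(1+8/13z) = 1 + z + 72/143z²
  R(z) = 1 + z + 72/143z².

Boundary: |R(x)|=1, x<0.
x=-1: |R|=0.5035
R=1: x+72/143x²=0 ⇒ x=−143/72=-1.9861; min R=1−1/(4·72/143)=0.5035>−1
Confirm numerically:
  x=-1.905: |R|=0.92220 <1
  x=-1.518: |R|=0.64222 <1
  x=-1.436: |R|=0.60226 <1
  x=-1.293: |R|=0.54877 <1
  x=-2.093: |R|=1.11264 >1
  x=-2.017: |R|=1.03137 >1
So |R|<1 on (-1.9861, 0).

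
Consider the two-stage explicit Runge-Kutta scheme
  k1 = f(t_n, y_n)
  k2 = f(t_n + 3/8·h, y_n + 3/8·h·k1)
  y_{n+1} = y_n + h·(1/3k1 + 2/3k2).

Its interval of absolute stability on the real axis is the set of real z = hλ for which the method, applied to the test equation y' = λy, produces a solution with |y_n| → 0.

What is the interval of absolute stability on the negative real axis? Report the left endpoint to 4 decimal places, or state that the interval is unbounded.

On y'=λy, z=hλ:
  k1=λy_n ⇒ h·k1=z·y_n;  k2=λ(1+3/8z)y_n ⇒ h·k2=z(1+3/8z)y_n
  y_{n+1}/y_n = 1 + 1/3z + 2/3z(1+3/8z) = 1 + z + 1/4z²
  R(z) = 1 + z + 1/4z².

Need |R(x)|<1, x<0.
x=-0.58: |R|=0.5041
R=1: x+1/4x²=0 ⇒ x=−4=-4.0000; min R=1−1/(4·1/4)=0.0000>−1
Confirm numerically:
  x=-3.044: |R|=0.27248 <1
  x=-2.673: |R|=0.11323 <1
  x=-2.517: |R|=0.06682 <1
  x=-4.571: |R|=1.65251 >1
  x=-4.149: |R|=1.15455 >1
Stable set (-4.0000, 0).

z∈(-4.0000,0).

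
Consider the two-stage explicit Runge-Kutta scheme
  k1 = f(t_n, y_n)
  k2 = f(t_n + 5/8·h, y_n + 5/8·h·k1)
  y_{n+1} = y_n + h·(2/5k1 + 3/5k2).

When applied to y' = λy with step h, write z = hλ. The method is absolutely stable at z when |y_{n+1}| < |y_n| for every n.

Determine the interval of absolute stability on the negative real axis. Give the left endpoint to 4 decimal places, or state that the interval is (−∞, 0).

z∈(-2.6667,0).

Set f=λy, z=hλ:
  k1=λy_n ⇒ h·k1=z·y_n;  k2=λ(1+5/8z)y_n ⇒ h·k2=z(1+5/8z)y_n
  y_{n+1}/y_n = 1 + 2/5z + 3/5z(1+5/8z) = 1 + z + 3/8z²
  ⇒ R(z) = 1 + z + 3/8z².

Find x<0 with |R(x)|<1.
x=-1.22: |R|=0.3382
R=1: x+3/8x²=0 ⇒ x=−8/3=-2.6667; min R=1−1/(4·3/8)=0.3333>−1
Confirm numerically:
  x=-2.559: |R|=0.89668 <1
  x=-2.519: |R|=0.86051 <1
  x=-1.482: |R|=0.34162 <1
  x=-1.285: |R|=0.33421 <1
  x=-2.920: |R|=1.27740 >1
  x=-2.783: |R|=1.12141 >1
  x=-2.719: |R|=1.05336 >1
So |R|<1 on (-2.6667, 0).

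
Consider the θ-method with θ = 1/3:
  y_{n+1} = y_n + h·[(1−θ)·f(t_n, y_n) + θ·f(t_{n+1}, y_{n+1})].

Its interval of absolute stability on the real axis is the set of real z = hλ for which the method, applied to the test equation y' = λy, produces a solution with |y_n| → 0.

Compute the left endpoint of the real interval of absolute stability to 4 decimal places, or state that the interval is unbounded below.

Set f=λy, z=hλ:
  y_{n+1} = y_n + z·[2/3·y_n + 1/3·y_{n+1}] ⇒ (1 − 1/3z)y_{n+1} = (1 + 2/3z)y_n
  R(z) = (1 + 2/3z)/(1 − 1/3z).

Solve |R(x)|<1 on ℝ⁻.
x=-1.19: |R|=0.1480
R=−1: 1+2/3x = −1+1/3x ⇒ -1/3x=2 ⇒ x=2/(-1/3)=-6.0000
Confirm numerically:
  x=-5.323: |R|=0.91866 <1
  x=-4.804: |R|=0.84675 <1
  x=-3.534: |R|=0.62259 <1
  x=-2.429: |R|=0.34224 <1
  x=-6.295: |R|=1.03174 >1
  x=-6.239: |R|=1.02587 >1
Interval (-6.0000, 0).

left endpoint -6.0000.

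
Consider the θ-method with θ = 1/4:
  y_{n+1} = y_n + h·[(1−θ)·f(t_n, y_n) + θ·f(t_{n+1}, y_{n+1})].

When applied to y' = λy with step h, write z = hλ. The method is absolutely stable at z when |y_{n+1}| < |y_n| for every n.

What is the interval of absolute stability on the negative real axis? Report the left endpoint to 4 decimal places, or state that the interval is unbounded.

z∈(-4.0000,0).

On y'=λy, z=hλ:
  y_{n+1} = y_n + z·[3/4·y_n + 1/4·y_{n+1}] ⇒ (1 − 1/4z)y_{n+1} = (1 + 3/4z)y_n
  so R(z) = (1 + 3/4z)/(1 − 1/4z).

Boundary: |R(x)|=1, x<0.
x=-1.19: |R|=0.0829
R=−1: 1+3/4x = −1+1/4x ⇒ -1/2x=2 ⇒ x=2/(-1/2)=-4.0000
Confirm numerically:
  x=-3.738: |R|=0.93228 <1
  x=-3.730: |R|=0.93014 <1
  x=-3.518: |R|=0.87177 <1
  x=-3.036: |R|=0.72598 <1
  x=-4.478: |R|=1.11276 >1
  x=-4.445: |R|=1.10539 >1
  x=-4.364: |R|=1.08704 >1
So |R|<1 on (-4.0000, 0).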